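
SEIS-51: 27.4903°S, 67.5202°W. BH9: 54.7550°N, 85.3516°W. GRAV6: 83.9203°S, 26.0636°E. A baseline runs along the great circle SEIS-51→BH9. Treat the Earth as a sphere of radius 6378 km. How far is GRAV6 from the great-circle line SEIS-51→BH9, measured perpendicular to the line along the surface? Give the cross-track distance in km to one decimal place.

340.5 km

δ₁₃ = central angle SEIS-51→GRAV6 = 1.100524 rad  (haversine)
θ₁₃ = bearing SEIS-51→GRAV6 = 173.190°,  θ₁₂ = bearing SEIS-51→BH9 = 349.759°
dₓₜ = R·arcsin(sin δ₁₃ · sin(θ₁₃ − θ₁₂)) = 6378·arcsin(0.89144·sin(-176.569°)) = -340.467 km
|dₓₜ| = 340.467 km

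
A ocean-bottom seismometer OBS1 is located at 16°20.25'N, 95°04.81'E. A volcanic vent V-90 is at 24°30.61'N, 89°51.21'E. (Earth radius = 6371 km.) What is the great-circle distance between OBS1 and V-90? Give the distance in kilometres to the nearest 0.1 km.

OBS1: φ = +16.33750°, λ = +95.08017°
V-90: φ = +24.51017°, λ = +89.85350°
Δφ = 8.1727°,  Δλ = -5.2267°
a = sin²(Δφ/2) + cos φ₁ cos φ₂ sin²(Δλ/2) = 0.006893
c = 2·arcsin(√a) = 0.166241 rad = 9.5249°
d = R·c = 6371 × 0.166241 = 1059.1 km

1059.1 km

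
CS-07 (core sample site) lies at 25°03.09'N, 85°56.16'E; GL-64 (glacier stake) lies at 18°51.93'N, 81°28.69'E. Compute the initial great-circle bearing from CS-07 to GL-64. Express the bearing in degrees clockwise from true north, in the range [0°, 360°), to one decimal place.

CS-07: φ = +25.05150°, λ = +85.93600°
GL-64: φ = +18.86550°, λ = +81.47817°
Δλ = -4.4578°
y = sin Δλ · cos φ₂ = -0.073550
x = cos φ₁ sin φ₂ − sin φ₁ cos φ₂ cos Δλ = -0.106544
θ = atan2(y, x) = -145.3818° → 214.6182° (mod 360°)

214.6°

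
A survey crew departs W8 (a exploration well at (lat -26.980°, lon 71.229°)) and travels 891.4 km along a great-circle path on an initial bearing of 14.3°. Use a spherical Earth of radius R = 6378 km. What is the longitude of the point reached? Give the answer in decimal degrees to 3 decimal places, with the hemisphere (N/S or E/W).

73.317°E

δ = d/R = 891.4/6378 = 0.139762 rad
φ₂ = arcsin(sin φ₁ cos δ + cos φ₁ sin δ cos θ)
   = arcsin(-0.45368·0.99025 + 0.89116·0.13931·0.96902) = -19.20546°
λ₂ = λ₁ + atan2(sin θ sin δ cos φ₁, cos δ − sin φ₁ sin φ₂) = 73.31713°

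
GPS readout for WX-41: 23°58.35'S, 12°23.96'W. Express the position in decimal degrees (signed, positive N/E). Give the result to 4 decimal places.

lat: 23.9725° S → -23.9725°
lon: 12.3993° W → -12.3993°

-23.9725°, -12.3993°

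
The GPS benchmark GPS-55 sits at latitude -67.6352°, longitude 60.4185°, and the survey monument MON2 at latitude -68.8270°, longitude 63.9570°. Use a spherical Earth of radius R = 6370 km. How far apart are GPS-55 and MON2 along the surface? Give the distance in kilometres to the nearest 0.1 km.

197.0 km

Δφ = -1.1918°,  Δλ = 3.5385°
a = sin²(Δφ/2) + cos φ₁ cos φ₂ sin²(Δλ/2) = 0.000239
c = 2·arcsin(√a) = 0.030931 rad = 1.7722°
d = R·c = 6370 × 0.030931 = 197.0 km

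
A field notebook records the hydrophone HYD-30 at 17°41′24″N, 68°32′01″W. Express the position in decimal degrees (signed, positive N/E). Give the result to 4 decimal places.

+17.6900°, -68.5336°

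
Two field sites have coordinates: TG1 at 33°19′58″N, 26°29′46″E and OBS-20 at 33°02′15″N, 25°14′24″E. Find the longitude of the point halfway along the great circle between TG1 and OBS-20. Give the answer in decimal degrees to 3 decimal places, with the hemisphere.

25.867°E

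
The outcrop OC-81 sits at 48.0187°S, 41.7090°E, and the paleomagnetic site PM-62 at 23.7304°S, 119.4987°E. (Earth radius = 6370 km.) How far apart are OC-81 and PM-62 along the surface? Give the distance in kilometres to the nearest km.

7184 km

Δφ = 24.2883°,  Δλ = 77.7897°
a = sin²(Δφ/2) + cos φ₁ cos φ₂ sin²(Δλ/2) = 0.285668
c = 2·arcsin(√a) = 1.127784 rad = 64.6173°
d = R·c = 6370 × 1.127784 = 7184.0 km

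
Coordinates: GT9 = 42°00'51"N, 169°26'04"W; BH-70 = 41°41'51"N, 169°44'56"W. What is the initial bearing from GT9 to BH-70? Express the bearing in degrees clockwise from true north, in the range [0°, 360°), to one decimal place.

216.6°

GT9: φ = +42.01417°, λ = -169.43444°
BH-70: φ = +41.69750°, λ = -169.74889°
Δλ = -0.3144°
y = sin Δλ · cos φ₂ = -0.004098
x = cos φ₁ sin φ₂ − sin φ₁ cos φ₂ cos Δλ = -0.005519
θ = atan2(y, x) = -143.4084° → 216.5916° (mod 360°)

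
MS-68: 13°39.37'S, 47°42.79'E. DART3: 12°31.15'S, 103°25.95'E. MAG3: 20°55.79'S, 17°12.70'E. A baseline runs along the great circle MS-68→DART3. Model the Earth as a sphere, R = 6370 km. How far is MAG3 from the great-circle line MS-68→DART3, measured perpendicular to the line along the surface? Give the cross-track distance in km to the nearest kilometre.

1306 km

MS-68: φ = -13.65617°, λ = +47.71317°
DART3: φ = -12.51917°, λ = +103.43250°
MAG3: φ = -20.92983°, λ = +17.21167°
δ₁₃ = central angle MS-68→MAG3 = 0.522942 rad  (haversine)
θ₁₃ = bearing MS-68→MAG3 = 251.663°,  θ₁₂ = bearing MS-68→DART3 = 95.722°
dₓₜ = R·arcsin(sin δ₁₃ · sin(θ₁₃ − θ₁₂)) = 6370·arcsin(0.49943·sin(155.941°)) = 1306.091 km
|dₓₜ| = 1306.091 km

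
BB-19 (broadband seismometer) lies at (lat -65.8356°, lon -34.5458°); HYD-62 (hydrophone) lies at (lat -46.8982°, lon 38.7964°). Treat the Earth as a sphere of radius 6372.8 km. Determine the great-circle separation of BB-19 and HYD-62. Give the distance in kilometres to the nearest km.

4641 km

Δφ = 18.9374°,  Δλ = 73.3422°
a = sin²(Δφ/2) + cos φ₁ cos φ₂ sin²(Δλ/2) = 0.126829
c = 2·arcsin(√a) = 0.728246 rad = 41.7254°
d = R·c = 6372.8 × 0.728246 = 4641.0 km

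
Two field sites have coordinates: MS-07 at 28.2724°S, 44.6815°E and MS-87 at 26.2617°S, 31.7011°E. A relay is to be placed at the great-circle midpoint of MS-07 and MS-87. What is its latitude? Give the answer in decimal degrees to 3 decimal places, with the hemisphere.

Bx = cos φ₂ cos Δλ = 0.873867,  By = cos φ₂ sin Δλ = -0.201433
φₘ = atan2(sin φ₁ + sin φ₂, √((cos φ₁ + Bx)² + By²)) = -27.41733°
λₘ = λ₁ + atan2(By, cos φ₁ + Bx) = 38.13235°

27.417°S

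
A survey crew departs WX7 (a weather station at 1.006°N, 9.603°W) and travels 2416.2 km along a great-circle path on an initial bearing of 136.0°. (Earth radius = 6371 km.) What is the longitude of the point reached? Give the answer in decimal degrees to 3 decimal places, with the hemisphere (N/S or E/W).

5.800°E

δ = d/R = 2416.2/6371 = 0.379250 rad
φ₂ = arcsin(sin φ₁ cos δ + cos φ₁ sin δ cos θ)
   = arcsin(0.01756·0.92894 + 0.99985·0.37022·-0.71934) = -14.47550°
λ₂ = λ₁ + atan2(sin θ sin δ cos φ₁, cos δ − sin φ₁ sin φ₂) = 5.80025°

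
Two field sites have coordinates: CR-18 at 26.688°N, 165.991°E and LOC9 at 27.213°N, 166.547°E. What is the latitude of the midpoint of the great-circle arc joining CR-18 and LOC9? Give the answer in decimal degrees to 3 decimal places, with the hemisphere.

Bx = cos φ₂ cos Δλ = 0.889271,  By = cos φ₂ sin Δλ = 0.008630
φₘ = atan2(sin φ₁ + sin φ₂, √((cos φ₁ + Bx)² + By²)) = 26.95077°
λₘ = λ₁ + atan2(By, cos φ₁ + Bx) = 166.26835°

26.951°N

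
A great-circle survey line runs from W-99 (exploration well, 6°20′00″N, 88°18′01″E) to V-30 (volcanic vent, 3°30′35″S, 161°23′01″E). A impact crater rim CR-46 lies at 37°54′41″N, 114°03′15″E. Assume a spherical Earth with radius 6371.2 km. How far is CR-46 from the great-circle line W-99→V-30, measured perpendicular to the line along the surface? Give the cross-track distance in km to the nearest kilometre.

3810 km

W-99: φ = +6.33333°, λ = +88.30028°
V-30: φ = -3.50972°, λ = +161.38361°
CR-46: φ = +37.91139°, λ = +114.05417°
δ₁₃ = central angle W-99→CR-46 = 0.685603 rad  (haversine)
θ₁₃ = bearing W-99→CR-46 = 32.782°,  θ₁₂ = bearing W-99→V-30 = 95.555°
dₓₜ = R·arcsin(sin δ₁₃ · sin(θ₁₃ − θ₁₂)) = 6371.2·arcsin(0.63314·sin(-62.774°)) = -3809.984 km
|dₓₜ| = 3809.984 km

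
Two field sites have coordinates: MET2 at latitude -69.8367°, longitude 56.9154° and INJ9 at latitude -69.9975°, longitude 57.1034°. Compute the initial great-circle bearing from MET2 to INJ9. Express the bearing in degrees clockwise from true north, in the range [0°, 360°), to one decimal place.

158.2°

Δλ = 0.1880°
y = sin Δλ · cos φ₂ = 0.001122
x = cos φ₁ sin φ₂ − sin φ₁ cos φ₂ cos Δλ = -0.002808
θ = atan2(y, x) = 158.2146° → 158.2146° (mod 360°)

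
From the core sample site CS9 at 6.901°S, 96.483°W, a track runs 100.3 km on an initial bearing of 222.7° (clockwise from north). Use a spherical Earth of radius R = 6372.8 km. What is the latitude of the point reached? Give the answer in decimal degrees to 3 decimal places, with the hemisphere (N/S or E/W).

7.563°S

δ = d/R = 100.3/6372.8 = 0.015739 rad
φ₂ = arcsin(sin φ₁ cos δ + cos φ₁ sin δ cos θ)
   = arcsin(-0.12015·0.99988 + 0.99276·0.01574·-0.73491) = -7.56331°
λ₂ = λ₁ + atan2(sin θ sin δ cos φ₁, cos δ − sin φ₁ sin φ₂) = -97.09989°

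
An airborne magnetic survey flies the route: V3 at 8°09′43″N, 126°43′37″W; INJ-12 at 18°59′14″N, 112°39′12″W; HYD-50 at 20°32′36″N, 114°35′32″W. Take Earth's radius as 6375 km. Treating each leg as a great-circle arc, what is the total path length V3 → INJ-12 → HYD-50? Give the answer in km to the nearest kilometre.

V3: φ = +8.16194°, λ = -126.72694°
INJ-12: φ = +18.98722°, λ = -112.65333°
HYD-50: φ = +20.54333°, λ = -114.59222°
V3→INJ-12: c = 0.304125 rad, d = 1938.80 km
INJ-12→HYD-50: c = 0.041854 rad, d = 266.82 km
Total = 1938.80 + 266.82 = 2205.62 km

2206 km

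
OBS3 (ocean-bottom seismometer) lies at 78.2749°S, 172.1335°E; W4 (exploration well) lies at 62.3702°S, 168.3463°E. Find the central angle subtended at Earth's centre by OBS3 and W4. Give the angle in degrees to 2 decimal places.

Δφ = 15.9047°,  Δλ = -3.7872°
a = sin²(Δφ/2) + cos φ₁ cos φ₂ sin²(Δλ/2) = 0.019243
c = 2·arcsin(√a) = 0.278339 rad = 15.9477°

15.95°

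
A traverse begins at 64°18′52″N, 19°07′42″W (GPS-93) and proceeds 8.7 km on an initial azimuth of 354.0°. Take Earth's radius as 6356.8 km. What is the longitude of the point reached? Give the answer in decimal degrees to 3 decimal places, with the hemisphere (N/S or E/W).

19.147°W

GPS-93: φ = +64.31444°, λ = -19.12833°
δ = d/R = 8.7/6356.8 = 0.001369 rad
φ₂ = arcsin(sin φ₁ cos δ + cos φ₁ sin δ cos θ)
   = arcsin(0.90119·1.00000 + 0.43343·0.00137·0.99452) = 64.39243°
λ₂ = λ₁ + atan2(sin θ sin δ cos φ₁, cos δ − sin φ₁ sin φ₂) = -19.14730°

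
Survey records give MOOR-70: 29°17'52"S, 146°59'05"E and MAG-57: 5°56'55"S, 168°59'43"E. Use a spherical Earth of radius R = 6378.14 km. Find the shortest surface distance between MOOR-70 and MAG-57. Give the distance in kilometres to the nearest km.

MOOR-70: φ = -29.29778°, λ = +146.98472°
MAG-57: φ = -5.94861°, λ = +168.99528°
Δφ = 23.3492°,  Δλ = 22.0106°
a = sin²(Δφ/2) + cos φ₁ cos φ₂ sin²(Δλ/2) = 0.072557
c = 2·arcsin(√a) = 0.545464 rad = 31.2528°
d = R·c = 6378.14 × 0.545464 = 3479.0 km

3479 km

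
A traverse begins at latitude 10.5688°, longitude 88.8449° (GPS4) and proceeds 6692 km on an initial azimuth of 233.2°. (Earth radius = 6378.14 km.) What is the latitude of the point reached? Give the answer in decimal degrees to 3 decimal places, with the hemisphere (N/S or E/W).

24.782°S

δ = d/R = 6692/6378.14 = 1.049209 rad
φ₂ = arcsin(sin φ₁ cos δ + cos φ₁ sin δ cos θ)
   = arcsin(0.18342·0.49826 + 0.98304·0.86703·-0.59902) = -24.78230°
λ₂ = λ₁ + atan2(sin θ sin δ cos φ₁, cos δ − sin φ₁ sin φ₂) = 38.96645°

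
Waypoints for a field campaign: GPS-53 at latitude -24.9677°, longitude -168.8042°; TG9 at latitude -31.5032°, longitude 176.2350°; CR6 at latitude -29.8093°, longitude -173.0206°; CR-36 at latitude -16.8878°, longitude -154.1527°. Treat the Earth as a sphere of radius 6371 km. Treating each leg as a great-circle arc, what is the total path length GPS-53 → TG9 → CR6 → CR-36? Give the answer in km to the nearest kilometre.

GPS-53→TG9: c = 0.256431 rad, d = 1633.72 km
TG9→CR6: c = 0.163931 rad, d = 1044.41 km
CR6→CR-36: c = 0.376208 rad, d = 2396.82 km
Total = 1633.72 + 1044.41 + 2396.82 = 5074.95 km

5075 km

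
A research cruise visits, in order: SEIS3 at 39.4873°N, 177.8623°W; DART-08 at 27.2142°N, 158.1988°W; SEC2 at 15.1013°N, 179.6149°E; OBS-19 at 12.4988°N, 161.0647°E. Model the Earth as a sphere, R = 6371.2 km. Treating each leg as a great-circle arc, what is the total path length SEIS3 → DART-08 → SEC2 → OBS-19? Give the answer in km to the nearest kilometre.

SEIS3→DART-08: c = 0.356506 rad, d = 2271.37 km
DART-08→SEC2: c = 0.417349 rad, d = 2659.02 km
SEC2→OBS-19: c = 0.317571 rad, d = 2023.31 km
Total = 2271.37 + 2659.02 + 2023.31 = 6953.69 km

6954 km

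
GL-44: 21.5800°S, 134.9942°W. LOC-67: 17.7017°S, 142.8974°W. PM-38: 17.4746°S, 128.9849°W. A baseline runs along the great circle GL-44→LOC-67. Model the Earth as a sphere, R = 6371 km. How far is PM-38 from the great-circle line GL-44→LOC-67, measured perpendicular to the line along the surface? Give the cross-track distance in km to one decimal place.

680.1 km

δ₁₃ = central angle GL-44→PM-38 = 0.122060 rad  (haversine)
θ₁₃ = bearing GL-44→PM-38 = 55.099°,  θ₁₂ = bearing GL-44→LOC-67 = 296.149°
dₓₜ = R·arcsin(sin δ₁₃ · sin(θ₁₃ − θ₁₂)) = 6371·arcsin(0.12176·sin(-241.049°)) = 680.068 km
|dₓₜ| = 680.068 km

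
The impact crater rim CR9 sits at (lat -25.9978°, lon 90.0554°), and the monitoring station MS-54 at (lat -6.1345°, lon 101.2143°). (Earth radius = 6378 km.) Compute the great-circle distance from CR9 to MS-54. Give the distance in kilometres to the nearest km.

Δφ = 19.8633°,  Δλ = 11.1589°
a = sin²(Δφ/2) + cos φ₁ cos φ₂ sin²(Δλ/2) = 0.038195
c = 2·arcsin(√a) = 0.393401 rad = 22.5402°
d = R·c = 6378 × 0.393401 = 2509.1 km

2509 km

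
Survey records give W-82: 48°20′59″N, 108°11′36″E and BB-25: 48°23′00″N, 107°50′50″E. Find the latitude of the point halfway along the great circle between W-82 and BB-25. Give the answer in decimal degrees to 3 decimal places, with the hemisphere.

W-82: φ = +48.34972°, λ = +108.19333°
BB-25: φ = +48.38333°, λ = +107.84722°
Bx = cos φ₂ cos Δλ = 0.664132,  By = cos φ₂ sin Δλ = -0.004012
φₘ = atan2(sin φ₁ + sin φ₂, √((cos φ₁ + Bx)² + By²)) = 48.36666°
λₘ = λ₁ + atan2(By, cos φ₁ + Bx) = 108.02033°

48.367°N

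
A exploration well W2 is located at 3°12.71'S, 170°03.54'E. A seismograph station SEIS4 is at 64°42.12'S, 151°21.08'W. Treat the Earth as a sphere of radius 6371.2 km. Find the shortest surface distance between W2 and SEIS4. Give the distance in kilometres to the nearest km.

7496 km

W2: φ = -3.21183°, λ = +170.05900°
SEIS4: φ = -64.70200°, λ = -151.35133°
Δφ = -61.4902°,  Δλ = 38.5897°
a = sin²(Δφ/2) + cos φ₁ cos φ₂ sin²(Δλ/2) = 0.307929
c = 2·arcsin(√a) = 1.176518 rad = 67.4095°
d = R·c = 6371.2 × 1.176518 = 7495.8 km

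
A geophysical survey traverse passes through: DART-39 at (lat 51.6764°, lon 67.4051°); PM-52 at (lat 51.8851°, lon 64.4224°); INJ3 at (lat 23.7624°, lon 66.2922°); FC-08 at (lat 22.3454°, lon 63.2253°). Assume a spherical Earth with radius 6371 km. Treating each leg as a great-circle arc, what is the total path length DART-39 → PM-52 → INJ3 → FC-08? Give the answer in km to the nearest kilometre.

3689 km

DART-39→PM-52: c = 0.032410 rad, d = 206.48 km
PM-52→INJ3: c = 0.491471 rad, d = 3131.16 km
INJ3→FC-08: c = 0.055111 rad, d = 351.11 km
Total = 206.48 + 3131.16 + 351.11 = 3688.76 km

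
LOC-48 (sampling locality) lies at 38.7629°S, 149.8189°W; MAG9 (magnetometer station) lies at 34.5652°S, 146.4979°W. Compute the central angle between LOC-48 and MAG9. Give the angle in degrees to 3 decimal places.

4.971°

Δφ = 4.1977°,  Δλ = 3.3210°
a = sin²(Δφ/2) + cos φ₁ cos φ₂ sin²(Δλ/2) = 0.001880
c = 2·arcsin(√a) = 0.086756 rad = 4.9707°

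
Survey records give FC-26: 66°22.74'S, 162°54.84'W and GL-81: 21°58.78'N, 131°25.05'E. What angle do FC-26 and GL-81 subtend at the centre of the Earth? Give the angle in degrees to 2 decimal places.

FC-26: φ = -66.37900°, λ = -162.91400°
GL-81: φ = +21.97967°, λ = +131.41750°
Δφ = 88.3587°,  Δλ = -65.6685°
a = sin²(Δφ/2) + cos φ₁ cos φ₂ sin²(Δλ/2) = 0.594915
c = 2·arcsin(√a) = 1.761785 rad = 100.9429°

100.94°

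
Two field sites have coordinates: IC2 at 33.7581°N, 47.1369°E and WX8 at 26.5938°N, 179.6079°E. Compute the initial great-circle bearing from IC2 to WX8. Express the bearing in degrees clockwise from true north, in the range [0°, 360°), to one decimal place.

Δλ = 132.4710°
y = sin Δλ · cos φ₂ = 0.659581
x = cos φ₁ sin φ₂ − sin φ₁ cos φ₂ cos Δλ = 0.707696
θ = atan2(y, x) = 42.9846° → 42.9846° (mod 360°)

43.0°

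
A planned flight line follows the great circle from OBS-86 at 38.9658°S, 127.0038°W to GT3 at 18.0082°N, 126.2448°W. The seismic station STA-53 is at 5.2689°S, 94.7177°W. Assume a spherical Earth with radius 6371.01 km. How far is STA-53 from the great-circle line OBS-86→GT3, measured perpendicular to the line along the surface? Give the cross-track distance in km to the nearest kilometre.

3521 km

δ₁₃ = central angle OBS-86→STA-53 = 0.778054 rad  (haversine)
θ₁₃ = bearing OBS-86→STA-53 = 49.270°,  θ₁₂ = bearing OBS-86→GT3 = 0.861°
dₓₜ = R·arcsin(sin δ₁₃ · sin(θ₁₃ − θ₁₂)) = 6371.01·arcsin(0.70189·sin(48.409°)) = 3520.973 km
|dₓₜ| = 3520.973 km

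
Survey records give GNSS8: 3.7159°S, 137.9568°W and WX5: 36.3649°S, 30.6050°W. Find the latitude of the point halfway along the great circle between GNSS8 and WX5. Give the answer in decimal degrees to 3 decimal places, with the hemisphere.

Bx = cos φ₂ cos Δλ = -0.240158,  By = cos φ₂ sin Δλ = 0.768611
φₘ = atan2(sin φ₁ + sin φ₂, √((cos φ₁ + Bx)² + By²)) = -31.35802°
λₘ = λ₁ + atan2(By, cos φ₁ + Bx) = -92.54871°

31.358°S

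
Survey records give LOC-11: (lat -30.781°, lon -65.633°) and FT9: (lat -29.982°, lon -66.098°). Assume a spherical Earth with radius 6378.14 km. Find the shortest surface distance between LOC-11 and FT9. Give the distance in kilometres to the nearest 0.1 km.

Δφ = 0.7990°,  Δλ = -0.4650°
a = sin²(Δφ/2) + cos φ₁ cos φ₂ sin²(Δλ/2) = 0.000061
c = 2·arcsin(√a) = 0.015604 rad = 0.8940°
d = R·c = 6378.14 × 0.015604 = 99.5 km

99.5 km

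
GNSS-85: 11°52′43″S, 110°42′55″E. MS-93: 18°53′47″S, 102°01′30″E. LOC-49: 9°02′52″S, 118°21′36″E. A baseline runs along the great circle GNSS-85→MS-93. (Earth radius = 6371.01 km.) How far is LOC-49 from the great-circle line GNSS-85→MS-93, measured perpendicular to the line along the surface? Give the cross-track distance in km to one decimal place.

GNSS-85: φ = -11.87861°, λ = +110.71528°
MS-93: φ = -18.89639°, λ = +102.02500°
LOC-49: φ = -9.04778°, λ = +118.36000°
δ₁₃ = central angle GNSS-85→LOC-49 = 0.140184 rad  (haversine)
θ₁₃ = bearing GNSS-85→LOC-49 = 70.091°,  θ₁₂ = bearing GNSS-85→MS-93 = 228.966°
dₓₜ = R·arcsin(sin δ₁₃ · sin(θ₁₃ − θ₁₂)) = 6371.01·arcsin(0.13973·sin(-158.875°)) = -320.962 km
|dₓₜ| = 320.962 km

321.0 km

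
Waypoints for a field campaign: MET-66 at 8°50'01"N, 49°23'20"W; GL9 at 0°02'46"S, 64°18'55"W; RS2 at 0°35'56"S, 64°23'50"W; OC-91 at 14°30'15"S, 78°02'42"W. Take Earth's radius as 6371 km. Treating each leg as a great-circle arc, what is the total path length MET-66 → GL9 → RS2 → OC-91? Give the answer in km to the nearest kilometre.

4142 km

MET-66: φ = +8.83361°, λ = -49.38889°
GL9: φ = -0.04611°, λ = -64.31528°
RS2: φ = -0.59889°, λ = -64.39722°
OC-91: φ = -14.50417°, λ = -78.04500°
MET-66→GL9: c = 0.302239 rad, d = 1925.57 km
GL9→RS2: c = 0.009753 rad, d = 62.14 km
RS2→OC-91: c = 0.338179 rad, d = 2154.54 km
Total = 1925.57 + 62.14 + 2154.54 = 4142.24 km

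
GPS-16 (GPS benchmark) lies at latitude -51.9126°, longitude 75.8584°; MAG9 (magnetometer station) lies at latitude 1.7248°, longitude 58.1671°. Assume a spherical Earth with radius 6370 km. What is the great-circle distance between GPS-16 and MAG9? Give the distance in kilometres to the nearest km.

Δφ = 53.6374°,  Δλ = -17.6913°
a = sin²(Δφ/2) + cos φ₁ cos φ₂ sin²(Δλ/2) = 0.218133
c = 2·arcsin(√a) = 0.971897 rad = 55.6856°
d = R·c = 6370 × 0.971897 = 6191.0 km

6191 km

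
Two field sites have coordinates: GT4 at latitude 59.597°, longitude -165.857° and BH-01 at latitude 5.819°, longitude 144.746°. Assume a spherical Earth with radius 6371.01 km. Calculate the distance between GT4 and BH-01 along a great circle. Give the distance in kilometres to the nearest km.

Δφ = -53.7780°,  Δλ = -49.3970°
a = sin²(Δφ/2) + cos φ₁ cos φ₂ sin²(Δλ/2) = 0.292445
c = 2·arcsin(√a) = 1.142732 rad = 65.4737°
d = R·c = 6371.01 × 1.142732 = 7280.4 km

7280 km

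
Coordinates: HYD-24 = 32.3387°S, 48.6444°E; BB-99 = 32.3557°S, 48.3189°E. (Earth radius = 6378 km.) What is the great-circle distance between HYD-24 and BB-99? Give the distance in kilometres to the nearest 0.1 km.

Δφ = -0.0170°,  Δλ = -0.3255°
a = sin²(Δφ/2) + cos φ₁ cos φ₂ sin²(Δλ/2) = 0.000006
c = 2·arcsin(√a) = 0.004809 rad = 0.2755°
d = R·c = 6378 × 0.004809 = 30.7 km

30.7 km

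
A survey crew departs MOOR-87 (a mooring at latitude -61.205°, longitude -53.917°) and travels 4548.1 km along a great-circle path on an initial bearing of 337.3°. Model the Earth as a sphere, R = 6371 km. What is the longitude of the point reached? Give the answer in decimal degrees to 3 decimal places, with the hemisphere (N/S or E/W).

69.709°W

δ = d/R = 4548.1/6371 = 0.713875 rad
φ₂ = arcsin(sin φ₁ cos δ + cos φ₁ sin δ cos θ)
   = arcsin(-0.87635·0.75583 + 0.48168·0.65477·0.92254) = -21.80288°
λ₂ = λ₁ + atan2(sin θ sin δ cos φ₁, cos δ − sin φ₁ sin φ₂) = -69.70902°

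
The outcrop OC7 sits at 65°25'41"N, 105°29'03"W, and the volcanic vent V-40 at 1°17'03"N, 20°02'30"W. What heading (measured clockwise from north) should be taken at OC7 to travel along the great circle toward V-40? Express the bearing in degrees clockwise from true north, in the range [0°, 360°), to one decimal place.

93.6°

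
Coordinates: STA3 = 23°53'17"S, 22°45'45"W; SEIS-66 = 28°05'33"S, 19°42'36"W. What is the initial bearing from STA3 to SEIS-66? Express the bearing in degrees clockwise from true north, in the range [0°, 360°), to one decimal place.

STA3: φ = -23.88806°, λ = -22.76250°
SEIS-66: φ = -28.09250°, λ = -19.71000°
Δλ = 3.0525°
y = sin Δλ · cos φ₂ = 0.046977
x = cos φ₁ sin φ₂ − sin φ₁ cos φ₂ cos Δλ = -0.073822
θ = atan2(y, x) = 147.5291° → 147.5291° (mod 360°)

147.5°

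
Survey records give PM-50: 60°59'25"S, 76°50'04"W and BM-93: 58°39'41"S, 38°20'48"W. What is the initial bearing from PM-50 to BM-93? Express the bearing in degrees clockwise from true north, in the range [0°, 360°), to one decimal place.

100.2°

PM-50: φ = -60.99028°, λ = -76.83444°
BM-93: φ = -58.66139°, λ = -38.34667°
Δλ = 38.4878°
y = sin Δλ · cos φ₂ = 0.323680
x = cos φ₁ sin φ₂ − sin φ₁ cos φ₂ cos Δλ = -0.058183
θ = atan2(y, x) = 100.1904° → 100.1904° (mod 360°)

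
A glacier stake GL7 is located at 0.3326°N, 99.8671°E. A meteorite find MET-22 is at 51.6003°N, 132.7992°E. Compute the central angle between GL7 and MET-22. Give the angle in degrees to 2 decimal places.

58.27°

Δφ = 51.2677°,  Δλ = 32.9321°
a = sin²(Δφ/2) + cos φ₁ cos φ₂ sin²(Δλ/2) = 0.237062
c = 2·arcsin(√a) = 1.017052 rad = 58.2728°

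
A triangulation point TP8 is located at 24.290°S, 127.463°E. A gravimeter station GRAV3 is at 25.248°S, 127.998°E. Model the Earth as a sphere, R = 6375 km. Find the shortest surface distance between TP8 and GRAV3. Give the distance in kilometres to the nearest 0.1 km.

119.5 km

Δφ = -0.9580°,  Δλ = 0.5350°
a = sin²(Δφ/2) + cos φ₁ cos φ₂ sin²(Δλ/2) = 0.000088
c = 2·arcsin(√a) = 0.018747 rad = 1.0741°
d = R·c = 6375 × 0.018747 = 119.5 km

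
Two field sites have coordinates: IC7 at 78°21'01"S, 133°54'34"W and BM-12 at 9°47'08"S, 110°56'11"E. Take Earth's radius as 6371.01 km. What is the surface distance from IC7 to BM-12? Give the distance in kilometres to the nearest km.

IC7: φ = -78.35028°, λ = -133.90944°
BM-12: φ = -9.78556°, λ = +110.93639°
Δφ = 68.5647°,  Δλ = -115.1542°
a = sin²(Δφ/2) + cos φ₁ cos φ₂ sin²(Δλ/2) = 0.459061
c = 2·arcsin(√a) = 1.488826 rad = 85.3035°
d = R·c = 6371.01 × 1.488826 = 9485.3 km

9485 km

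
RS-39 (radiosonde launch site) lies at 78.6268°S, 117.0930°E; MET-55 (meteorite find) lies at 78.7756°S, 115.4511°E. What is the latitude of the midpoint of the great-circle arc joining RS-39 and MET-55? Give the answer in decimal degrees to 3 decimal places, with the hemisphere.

78.702°S

Bx = cos φ₂ cos Δλ = 0.194572,  By = cos φ₂ sin Δλ = -0.005577
φₘ = atan2(sin φ₁ + sin φ₂, √((cos φ₁ + Bx)² + By²)) = -78.70233°
λₘ = λ₁ + atan2(By, cos φ₁ + Bx) = 116.27739°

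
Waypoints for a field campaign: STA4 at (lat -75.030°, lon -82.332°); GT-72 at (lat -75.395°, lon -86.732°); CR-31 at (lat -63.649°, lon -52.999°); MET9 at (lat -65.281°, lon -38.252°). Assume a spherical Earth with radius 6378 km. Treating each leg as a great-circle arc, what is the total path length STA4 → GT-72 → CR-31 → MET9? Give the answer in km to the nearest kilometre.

STA4→GT-72: c = 0.020604 rad, d = 131.41 km
GT-72→CR-31: c = 0.283023 rad, d = 1805.12 km
CR-31→MET9: c = 0.114253 rad, d = 728.71 km
Total = 131.41 + 1805.12 + 728.71 = 2665.24 km

2665 km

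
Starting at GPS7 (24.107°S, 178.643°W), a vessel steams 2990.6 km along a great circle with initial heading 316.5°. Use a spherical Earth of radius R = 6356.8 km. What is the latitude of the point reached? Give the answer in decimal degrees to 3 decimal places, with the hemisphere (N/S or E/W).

3.666°S

δ = d/R = 2990.6/6356.8 = 0.470457 rad
φ₂ = arcsin(sin φ₁ cos δ + cos φ₁ sin δ cos θ)
   = arcsin(-0.40844·0.89136 + 0.91278·0.45329·0.72537) = -3.66594°
λ₂ = λ₁ + atan2(sin θ sin δ cos φ₁, cos δ − sin φ₁ sin φ₂) = 163.13700°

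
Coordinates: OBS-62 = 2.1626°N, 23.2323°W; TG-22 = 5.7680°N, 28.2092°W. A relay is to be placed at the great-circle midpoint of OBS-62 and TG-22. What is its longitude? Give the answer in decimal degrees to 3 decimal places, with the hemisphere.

Bx = cos φ₂ cos Δλ = 0.991186,  By = cos φ₂ sin Δλ = -0.086315
φₘ = atan2(sin φ₁ + sin φ₂, √((cos φ₁ + Bx)² + By²)) = 3.96903°
λₘ = λ₁ + atan2(By, cos φ₁ + Bx) = -25.71532°

25.715°W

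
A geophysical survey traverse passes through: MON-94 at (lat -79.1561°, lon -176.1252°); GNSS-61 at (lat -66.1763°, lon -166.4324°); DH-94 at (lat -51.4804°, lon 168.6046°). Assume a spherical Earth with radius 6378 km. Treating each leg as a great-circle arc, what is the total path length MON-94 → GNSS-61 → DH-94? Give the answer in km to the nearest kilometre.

MON-94→GNSS-61: c = 0.231320 rad, d = 1475.36 km
GNSS-61→DH-94: c = 0.336895 rad, d = 2148.72 km
Total = 1475.36 + 2148.72 = 3624.08 km

3624 km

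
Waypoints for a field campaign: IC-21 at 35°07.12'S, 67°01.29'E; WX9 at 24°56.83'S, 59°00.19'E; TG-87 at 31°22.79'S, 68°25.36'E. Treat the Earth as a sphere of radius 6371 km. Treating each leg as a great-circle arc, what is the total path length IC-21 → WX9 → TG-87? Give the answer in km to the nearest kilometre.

IC-21: φ = -35.11867°, λ = +67.02150°
WX9: φ = -24.94717°, λ = +59.00317°
TG-87: φ = -31.37983°, λ = +68.42267°
IC-21→WX9: c = 0.214735 rad, d = 1368.08 km
WX9→TG-87: c = 0.183194 rad, d = 1167.13 km
Total = 1368.08 + 1167.13 = 2535.20 km

2535 km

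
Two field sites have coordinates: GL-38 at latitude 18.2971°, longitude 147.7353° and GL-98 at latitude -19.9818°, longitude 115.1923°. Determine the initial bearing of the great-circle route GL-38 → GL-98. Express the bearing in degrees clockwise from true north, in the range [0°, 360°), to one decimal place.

221.4°

Δλ = -32.5430°
y = sin Δλ · cos φ₂ = -0.505550
x = cos φ₁ sin φ₂ − sin φ₁ cos φ₂ cos Δλ = -0.573164
θ = atan2(y, x) = -138.5867° → 221.4133° (mod 360°)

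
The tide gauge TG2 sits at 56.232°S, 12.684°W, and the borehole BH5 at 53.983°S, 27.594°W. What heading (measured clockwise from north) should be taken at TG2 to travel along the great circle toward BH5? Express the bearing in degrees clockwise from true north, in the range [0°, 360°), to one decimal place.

278.6°

Δλ = -14.9100°
y = sin Δλ · cos φ₂ = -0.151300
x = cos φ₁ sin φ₂ − sin φ₁ cos φ₂ cos Δλ = 0.022784
θ = atan2(y, x) = -81.4361° → 278.5639° (mod 360°)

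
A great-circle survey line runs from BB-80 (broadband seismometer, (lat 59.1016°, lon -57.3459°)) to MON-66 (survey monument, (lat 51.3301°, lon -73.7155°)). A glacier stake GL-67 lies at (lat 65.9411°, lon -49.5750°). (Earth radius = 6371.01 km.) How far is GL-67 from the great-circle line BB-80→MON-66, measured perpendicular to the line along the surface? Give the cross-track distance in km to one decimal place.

465.1 km

δ₁₃ = central angle BB-80→GL-67 = 0.134555 rad  (haversine)
θ₁₃ = bearing BB-80→GL-67 = 24.262°,  θ₁₂ = bearing BB-80→MON-66 = 237.200°
dₓₜ = R·arcsin(sin δ₁₃ · sin(θ₁₃ − θ₁₂)) = 6371.01·arcsin(0.13415·sin(-212.938°)) = 465.121 km
|dₓₜ| = 465.121 km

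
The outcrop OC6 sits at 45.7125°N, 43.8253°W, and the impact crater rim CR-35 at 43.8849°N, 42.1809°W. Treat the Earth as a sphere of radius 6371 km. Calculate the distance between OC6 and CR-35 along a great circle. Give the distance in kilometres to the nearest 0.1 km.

Δφ = -1.8276°,  Δλ = 1.6444°
a = sin²(Δφ/2) + cos φ₁ cos φ₂ sin²(Δλ/2) = 0.000358
c = 2·arcsin(√a) = 0.037842 rad = 2.1682°
d = R·c = 6371 × 0.037842 = 241.1 km

241.1 km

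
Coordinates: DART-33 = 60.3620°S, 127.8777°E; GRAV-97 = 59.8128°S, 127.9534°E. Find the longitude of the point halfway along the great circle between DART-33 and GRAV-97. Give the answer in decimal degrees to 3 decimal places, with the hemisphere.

127.916°E

Bx = cos φ₂ cos Δλ = 0.502826,  By = cos φ₂ sin Δλ = 0.000664
φₘ = atan2(sin φ₁ + sin φ₂, √((cos φ₁ + Bx)² + By²)) = -60.08741°
λₘ = λ₁ + atan2(By, cos φ₁ + Bx) = 127.91587°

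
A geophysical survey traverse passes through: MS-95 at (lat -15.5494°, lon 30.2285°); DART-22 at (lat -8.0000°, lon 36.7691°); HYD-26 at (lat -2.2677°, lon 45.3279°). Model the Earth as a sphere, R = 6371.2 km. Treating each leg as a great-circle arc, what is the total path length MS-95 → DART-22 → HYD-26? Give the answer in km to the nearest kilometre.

2242 km

MS-95→DART-22: c = 0.172710 rad, d = 1100.37 km
DART-22→HYD-26: c = 0.179237 rad, d = 1141.95 km
Total = 1100.37 + 1141.95 = 2242.32 km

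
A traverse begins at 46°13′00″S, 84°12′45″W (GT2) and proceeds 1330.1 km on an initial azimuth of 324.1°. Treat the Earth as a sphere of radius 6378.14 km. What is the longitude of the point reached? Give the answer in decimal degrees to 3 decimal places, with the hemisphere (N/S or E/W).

92.862°W

GT2: φ = -46.21667°, λ = -84.21250°
δ = d/R = 1330.1/6378.14 = 0.208540 rad
φ₂ = arcsin(sin φ₁ cos δ + cos φ₁ sin δ cos θ)
   = arcsin(-0.72196·0.97833 + 0.69193·0.20703·0.81004) = -36.17682°
λ₂ = λ₁ + atan2(sin θ sin δ cos φ₁, cos δ − sin φ₁ sin φ₂) = -92.86226°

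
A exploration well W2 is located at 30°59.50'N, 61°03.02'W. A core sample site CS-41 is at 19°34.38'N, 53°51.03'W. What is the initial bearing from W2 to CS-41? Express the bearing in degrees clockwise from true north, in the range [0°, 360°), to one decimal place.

148.7°

W2: φ = +30.99167°, λ = -61.05033°
CS-41: φ = +19.57300°, λ = -53.85050°
Δλ = 7.1998°
y = sin Δλ · cos φ₂ = 0.118088
x = cos φ₁ sin φ₂ − sin φ₁ cos φ₂ cos Δλ = -0.194151
θ = atan2(y, x) = 148.6909° → 148.6909° (mod 360°)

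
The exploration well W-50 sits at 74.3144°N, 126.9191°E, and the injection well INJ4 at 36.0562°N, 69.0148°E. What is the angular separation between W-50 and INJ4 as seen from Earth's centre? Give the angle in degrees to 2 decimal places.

Δφ = -38.2582°,  Δλ = -57.9043°
a = sin²(Δφ/2) + cos φ₁ cos φ₂ sin²(Δλ/2) = 0.158604
c = 2·arcsin(√a) = 0.819218 rad = 46.9377°

46.94°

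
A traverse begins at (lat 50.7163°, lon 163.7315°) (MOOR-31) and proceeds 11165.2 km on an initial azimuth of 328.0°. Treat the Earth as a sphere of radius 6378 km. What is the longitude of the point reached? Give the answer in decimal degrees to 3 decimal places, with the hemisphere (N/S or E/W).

18.216°E

δ = d/R = 11165.2/6378 = 1.750580 rad
φ₂ = arcsin(sin φ₁ cos δ + cos φ₁ sin δ cos θ)
   = arcsin(0.77402·-0.17882 + 0.63316·0.98388·0.84805) = 22.94756°
λ₂ = λ₁ + atan2(sin θ sin δ cos φ₁, cos δ − sin φ₁ sin φ₂) = 18.21611°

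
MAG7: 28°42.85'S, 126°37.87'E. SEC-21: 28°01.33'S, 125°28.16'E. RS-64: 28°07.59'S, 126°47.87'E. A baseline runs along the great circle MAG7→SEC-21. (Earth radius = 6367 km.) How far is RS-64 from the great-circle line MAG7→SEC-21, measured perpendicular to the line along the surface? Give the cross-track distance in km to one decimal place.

MAG7: φ = -28.71417°, λ = +126.63117°
SEC-21: φ = -28.02217°, λ = +125.46933°
RS-64: φ = -28.12650°, λ = +126.79783°
δ₁₃ = central angle MAG7→RS-64 = 0.010571 rad  (haversine)
θ₁₃ = bearing MAG7→RS-64 = 14.045°,  θ₁₂ = bearing MAG7→SEC-21 = 303.817°
dₓₜ = R·arcsin(sin δ₁₃ · sin(θ₁₃ − θ₁₂)) = 6367·arcsin(0.01057·sin(-289.772°)) = 63.337 km
|dₓₜ| = 63.337 km

63.3 km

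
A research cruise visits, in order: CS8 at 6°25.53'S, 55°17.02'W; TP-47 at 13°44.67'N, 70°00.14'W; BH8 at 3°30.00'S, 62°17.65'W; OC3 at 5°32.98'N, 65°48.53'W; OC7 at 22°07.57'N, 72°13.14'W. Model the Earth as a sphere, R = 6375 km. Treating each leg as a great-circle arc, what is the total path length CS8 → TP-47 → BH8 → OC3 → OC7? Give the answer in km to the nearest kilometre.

7919 km

CS8: φ = -6.42550°, λ = -55.28367°
TP-47: φ = +13.74450°, λ = -70.00233°
BH8: φ = -3.50000°, λ = -62.29417°
OC3: φ = +5.54967°, λ = -65.80883°
OC7: φ = +22.12617°, λ = -72.21900°
CS8→TP-47: c = 0.434695 rad, d = 2771.18 km
TP-47→BH8: c = 0.329242 rad, d = 2098.92 km
BH8→OC3: c = 0.169414 rad, d = 1080.01 km
OC3→OC7: c = 0.308878 rad, d = 1969.10 km
Total = 2771.18 + 2098.92 + 1080.01 + 1969.10 = 7919.21 km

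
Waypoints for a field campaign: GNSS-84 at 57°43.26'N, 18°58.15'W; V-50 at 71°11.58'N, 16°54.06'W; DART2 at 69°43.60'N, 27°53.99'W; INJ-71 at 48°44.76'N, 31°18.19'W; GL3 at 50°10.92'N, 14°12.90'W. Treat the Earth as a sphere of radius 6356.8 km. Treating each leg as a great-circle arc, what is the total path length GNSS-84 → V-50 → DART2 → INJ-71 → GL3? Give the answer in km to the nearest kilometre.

GNSS-84: φ = +57.72100°, λ = -18.96917°
V-50: φ = +71.19300°, λ = -16.90100°
DART2: φ = +69.72667°, λ = -27.89983°
INJ-71: φ = +48.74600°, λ = -31.30317°
GL3: φ = +50.18200°, λ = -14.21500°
GNSS-84→V-50: c = 0.235612 rad, d = 1497.74 km
V-50→DART2: c = 0.068997 rad, d = 438.60 km
DART2→INJ-71: c = 0.367305 rad, d = 2334.89 km
INJ-71→GL3: c = 0.195012 rad, d = 1239.65 km
Total = 1497.74 + 438.60 + 2334.89 + 1239.65 = 5510.88 km

5511 km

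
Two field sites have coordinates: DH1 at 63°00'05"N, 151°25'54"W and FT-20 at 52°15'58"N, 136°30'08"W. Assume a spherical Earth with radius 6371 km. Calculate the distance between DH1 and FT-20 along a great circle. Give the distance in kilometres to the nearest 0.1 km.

DH1: φ = +63.00139°, λ = -151.43167°
FT-20: φ = +52.26611°, λ = -136.50222°
Δφ = -10.7353°,  Δλ = 14.9294°
a = sin²(Δφ/2) + cos φ₁ cos φ₂ sin²(Δλ/2) = 0.013440
c = 2·arcsin(√a) = 0.232385 rad = 13.3147°
d = R·c = 6371 × 0.232385 = 1480.5 km

1480.5 km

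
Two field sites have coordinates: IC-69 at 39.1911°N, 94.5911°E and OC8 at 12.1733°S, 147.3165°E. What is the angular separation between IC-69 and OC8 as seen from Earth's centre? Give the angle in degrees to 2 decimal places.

71.00°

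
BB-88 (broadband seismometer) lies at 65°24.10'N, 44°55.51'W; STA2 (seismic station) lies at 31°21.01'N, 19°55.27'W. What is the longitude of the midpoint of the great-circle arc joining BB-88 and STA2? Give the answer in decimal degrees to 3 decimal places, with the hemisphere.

28.054°W

BB-88: φ = +65.40167°, λ = -44.92517°
STA2: φ = +31.35017°, λ = -19.92117°
Bx = cos φ₂ cos Δλ = 0.773965,  By = cos φ₂ sin Δλ = 0.360972
φₘ = atan2(sin φ₁ + sin φ₂, √((cos φ₁ + Bx)² + By²)) = 48.97502°
λₘ = λ₁ + atan2(By, cos φ₁ + Bx) = -28.05358°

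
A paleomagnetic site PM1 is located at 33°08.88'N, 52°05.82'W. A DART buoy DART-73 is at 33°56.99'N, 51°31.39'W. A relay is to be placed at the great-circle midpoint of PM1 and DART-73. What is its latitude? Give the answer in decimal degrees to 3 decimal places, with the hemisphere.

PM1: φ = +33.14800°, λ = -52.09700°
DART-73: φ = +33.94983°, λ = -51.52317°
Bx = cos φ₂ cos Δλ = 0.829485,  By = cos φ₂ sin Δλ = 0.008308
φₘ = atan2(sin φ₁ + sin φ₂, √((cos φ₁ + Bx)² + By²)) = 33.54925°
λₘ = λ₁ + atan2(By, cos φ₁ + Bx) = -51.81141°

33.549°N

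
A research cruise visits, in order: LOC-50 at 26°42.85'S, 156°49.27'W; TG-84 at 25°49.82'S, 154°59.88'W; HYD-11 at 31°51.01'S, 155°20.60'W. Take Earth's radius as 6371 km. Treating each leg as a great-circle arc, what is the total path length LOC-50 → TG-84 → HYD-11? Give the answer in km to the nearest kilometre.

877 km

LOC-50: φ = -26.71417°, λ = -156.82117°
TG-84: φ = -25.83033°, λ = -154.99800°
HYD-11: φ = -31.85017°, λ = -155.34333°
LOC-50→TG-84: c = 0.032435 rad, d = 206.65 km
TG-84→HYD-11: c = 0.105198 rad, d = 670.22 km
Total = 206.65 + 670.22 = 876.86 km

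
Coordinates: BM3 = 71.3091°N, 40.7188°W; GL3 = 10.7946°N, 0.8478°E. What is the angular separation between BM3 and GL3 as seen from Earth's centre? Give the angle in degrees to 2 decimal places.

Δφ = -60.5145°,  Δλ = 41.5666°
a = sin²(Δφ/2) + cos φ₁ cos φ₂ sin²(Δλ/2) = 0.293533
c = 2·arcsin(√a) = 1.145123 rad = 65.6107°

65.61°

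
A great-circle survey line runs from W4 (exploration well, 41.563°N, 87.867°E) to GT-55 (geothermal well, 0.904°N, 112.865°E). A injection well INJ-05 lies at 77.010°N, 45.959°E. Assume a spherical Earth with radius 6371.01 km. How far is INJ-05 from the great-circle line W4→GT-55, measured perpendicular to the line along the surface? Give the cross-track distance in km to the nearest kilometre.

δ₁₃ = central angle W4→INJ-05 = 0.689392 rad  (haversine)
θ₁₃ = bearing W4→INJ-05 = 346.347°,  θ₁₂ = bearing W4→GT-55 = 144.364°
dₓₜ = R·arcsin(sin δ₁₃ · sin(θ₁₃ − θ₁₂)) = 6371.01·arcsin(0.63607·sin(201.983°)) = -1531.620 km
|dₓₜ| = 1531.620 km

1532 km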